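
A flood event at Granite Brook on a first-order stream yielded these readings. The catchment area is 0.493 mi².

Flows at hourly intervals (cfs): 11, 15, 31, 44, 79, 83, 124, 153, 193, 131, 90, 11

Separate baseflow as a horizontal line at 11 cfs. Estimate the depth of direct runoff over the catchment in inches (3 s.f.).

d ≈ 2.62 in

Direct runoff: 0.0, 4.0, 20.0, 33.0, 68.0, 72.0, 113.0, 142.0, 182.0, 120.0, 79.0, 0.0 cfs; ΣQ_DR = 833.0 cfs.
V = ΣQ_DR · Δt = 833.0 × 3600 s = 2.999 × 10^6 ft³.
Over A = 0.493 mi², depth = V / A = 2.62 in.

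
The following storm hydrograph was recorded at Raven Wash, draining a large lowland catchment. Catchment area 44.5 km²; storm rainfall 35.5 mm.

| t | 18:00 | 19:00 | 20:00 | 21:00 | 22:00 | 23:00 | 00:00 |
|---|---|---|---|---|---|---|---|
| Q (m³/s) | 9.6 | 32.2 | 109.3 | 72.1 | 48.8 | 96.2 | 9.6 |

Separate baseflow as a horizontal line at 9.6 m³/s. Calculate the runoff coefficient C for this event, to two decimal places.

C ≈ 0.71

ΣQ_DR = 310.6 m³/s; V = ΣQ_DR·Δt = 1.118 × 10^6 m³.
Runoff depth d = V / A = 25.13 mm.
C = d / P = 25.13 / 35.5 = 0.71.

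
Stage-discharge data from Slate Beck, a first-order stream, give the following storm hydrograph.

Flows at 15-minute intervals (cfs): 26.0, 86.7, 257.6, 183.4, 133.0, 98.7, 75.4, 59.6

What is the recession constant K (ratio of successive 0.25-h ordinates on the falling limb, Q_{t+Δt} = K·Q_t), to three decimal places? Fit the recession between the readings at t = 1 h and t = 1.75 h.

K ≈ 0.765

Using the recession-limb readings at t = 1 h and t = 1.75 h: Q falls from 133.0 to 59.6 cfs over 3 intervals.
K = (Q₂/Q₁)^(1/3) = (59.6/133.0)^(1/3) = 0.765.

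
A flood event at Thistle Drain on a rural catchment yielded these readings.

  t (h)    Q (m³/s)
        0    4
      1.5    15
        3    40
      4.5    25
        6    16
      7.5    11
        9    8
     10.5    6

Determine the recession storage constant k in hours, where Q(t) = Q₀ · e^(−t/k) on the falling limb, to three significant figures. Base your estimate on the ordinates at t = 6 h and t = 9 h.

On the falling limb, Q drops from 16 to 8 m³/s between t = 6 h and t = 9 h (Δt = 3 h).
k = −Δt / ln(Q₂/Q₁) = −3 / ln(8/16) = 4.33 h.

k ≈ 4.33 h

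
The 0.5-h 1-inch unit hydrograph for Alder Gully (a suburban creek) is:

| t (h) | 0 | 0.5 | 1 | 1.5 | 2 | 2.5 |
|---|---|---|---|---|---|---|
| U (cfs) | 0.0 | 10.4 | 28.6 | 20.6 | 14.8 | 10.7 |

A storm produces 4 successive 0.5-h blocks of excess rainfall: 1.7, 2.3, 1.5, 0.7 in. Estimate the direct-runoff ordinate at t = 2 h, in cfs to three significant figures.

By discrete convolution, Q_j = Σ (P_i / 1 in) · U_{j−i}.
At t = 2 h (j=4): Q = (1.7/1)·14.8 + (2.3/1)·20.6 + (1.5/1)·28.6 + (0.7/1)·10.4 = 123 cfs.

Q ≈ 123 cfs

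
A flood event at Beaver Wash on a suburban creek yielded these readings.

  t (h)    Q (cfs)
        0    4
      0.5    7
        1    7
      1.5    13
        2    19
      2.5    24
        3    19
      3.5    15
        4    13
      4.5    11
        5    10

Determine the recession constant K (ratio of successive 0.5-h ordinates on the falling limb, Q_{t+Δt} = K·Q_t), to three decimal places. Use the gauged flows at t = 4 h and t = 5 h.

Using the recession-limb readings at t = 4 h and t = 5 h: Q falls from 13 to 10 cfs over 2 intervals.
K = (Q₂/Q₁)^(1/2) = (10/13)^(1/2) = 0.877.

K ≈ 0.877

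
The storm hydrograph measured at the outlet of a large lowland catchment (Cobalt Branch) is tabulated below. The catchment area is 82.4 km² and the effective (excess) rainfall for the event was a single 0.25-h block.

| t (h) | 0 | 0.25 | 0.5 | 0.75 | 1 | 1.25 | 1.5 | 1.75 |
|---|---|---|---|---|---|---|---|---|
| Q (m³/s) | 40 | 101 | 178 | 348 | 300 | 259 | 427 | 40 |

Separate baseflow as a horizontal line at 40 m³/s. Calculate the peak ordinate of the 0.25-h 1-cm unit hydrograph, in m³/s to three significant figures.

U_p ≈ 258 m³/s

Direct runoff: 0.0, 61.0, 138.0, 308.0, 260.0, 219.0, 387.0, 0.0 m³/s; ΣQ_DR = 1373 m³/s, peak = 387.0 m³/s.
Runoff depth d = ΣQ_DR·Δt / A = 1373 × 900 / (82.4 km²) = 15.00 mm.
The 1-cm UH is the DRH scaled by (10 mm)/d, so U_p = 387.0 × 10/15.00 = 258 m³/s.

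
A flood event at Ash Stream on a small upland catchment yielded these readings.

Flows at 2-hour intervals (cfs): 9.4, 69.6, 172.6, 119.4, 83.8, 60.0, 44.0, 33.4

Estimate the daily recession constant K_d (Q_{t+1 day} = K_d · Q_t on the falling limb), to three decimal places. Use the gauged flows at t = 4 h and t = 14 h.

K_d ≈ 0.019

Between t = 4 h and t = 14 h the flow falls from 172.6 to 33.4 cfs over 5×2 h = 10 h.
Per-interval ratio K = (33.4/172.6)^(1/5) = 0.7200; K_d = K^(24/2) = 0.019.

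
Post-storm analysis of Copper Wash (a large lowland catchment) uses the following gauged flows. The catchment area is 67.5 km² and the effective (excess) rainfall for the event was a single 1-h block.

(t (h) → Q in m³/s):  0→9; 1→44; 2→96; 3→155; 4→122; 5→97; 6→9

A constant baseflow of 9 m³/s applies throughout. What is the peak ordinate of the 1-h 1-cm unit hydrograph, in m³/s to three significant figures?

U_p ≈ 58.4 m³/s

Direct runoff: 0.0, 35.0, 87.0, 146.0, 113.0, 88.0, 0.0 m³/s; ΣQ_DR = 469.0 m³/s, peak = 146.0 m³/s.
Runoff depth d = ΣQ_DR·Δt / A = 469.0 × 3600 / (67.5 km²) = 25.01 mm.
The 1-cm UH is the DRH scaled by (10 mm)/d, so U_p = 146.0 × 10/25.01 = 58.4 m³/s.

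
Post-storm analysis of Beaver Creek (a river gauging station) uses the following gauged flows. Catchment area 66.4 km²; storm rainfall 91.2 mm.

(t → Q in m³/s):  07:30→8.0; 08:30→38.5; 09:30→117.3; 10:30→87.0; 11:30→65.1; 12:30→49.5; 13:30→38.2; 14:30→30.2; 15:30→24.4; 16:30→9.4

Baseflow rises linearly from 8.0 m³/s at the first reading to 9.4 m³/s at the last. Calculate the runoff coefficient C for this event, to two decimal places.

ΣQ_DR = 380.6 m³/s; V = ΣQ_DR·Δt = 1.370 × 10^6 m³.
Runoff depth d = V / A = 20.63 mm.
C = d / P = 20.63 / 91.2 = 0.23.

C ≈ 0.23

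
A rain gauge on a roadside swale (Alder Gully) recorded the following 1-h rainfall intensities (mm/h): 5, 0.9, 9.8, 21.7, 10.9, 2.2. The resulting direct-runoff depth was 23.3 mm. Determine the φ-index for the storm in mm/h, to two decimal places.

Only the 3 blocks with intensity above φ contribute runoff: 9.8, 21.7, 10.9 mm/h.
Σ(I−φ)·Δt = d  ⇒  (9.8+21.7+10.9 − 3φ)·1 = 23.3
φ = (42.40 − 23.3/1) / 3 = 6.37 mm/h.

φ ≈ 6.37 mm/h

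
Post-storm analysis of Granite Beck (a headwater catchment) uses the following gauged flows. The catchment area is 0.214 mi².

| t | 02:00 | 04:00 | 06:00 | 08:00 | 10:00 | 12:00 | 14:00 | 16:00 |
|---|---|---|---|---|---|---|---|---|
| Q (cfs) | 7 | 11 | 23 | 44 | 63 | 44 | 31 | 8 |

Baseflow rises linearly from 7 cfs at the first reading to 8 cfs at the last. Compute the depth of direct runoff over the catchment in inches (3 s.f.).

Direct runoff: 0.00, 3.86, 15.71, 36.57, 55.43, 36.29, 23.14, 0.00 cfs; ΣQ_DR = 171.0 cfs.
V = ΣQ_DR · Δt = 171.0 × 7200 s = 1.231 × 10^6 ft³.
Over A = 0.214 mi², depth = V / A = 2.48 in.

d ≈ 2.48 in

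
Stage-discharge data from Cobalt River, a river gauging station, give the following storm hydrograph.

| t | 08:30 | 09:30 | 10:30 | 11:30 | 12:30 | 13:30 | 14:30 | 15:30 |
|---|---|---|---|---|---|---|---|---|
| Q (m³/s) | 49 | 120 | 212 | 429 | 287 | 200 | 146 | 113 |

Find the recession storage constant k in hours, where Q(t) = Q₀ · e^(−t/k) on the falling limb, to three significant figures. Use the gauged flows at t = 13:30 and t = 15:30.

On the falling limb, Q drops from 200 to 113 m³/s between t = 13:30 and t = 15:30 (Δt = 2 h).
k = −Δt / ln(Q₂/Q₁) = −2 / ln(113/200) = 3.50 h.

k ≈ 3.50 h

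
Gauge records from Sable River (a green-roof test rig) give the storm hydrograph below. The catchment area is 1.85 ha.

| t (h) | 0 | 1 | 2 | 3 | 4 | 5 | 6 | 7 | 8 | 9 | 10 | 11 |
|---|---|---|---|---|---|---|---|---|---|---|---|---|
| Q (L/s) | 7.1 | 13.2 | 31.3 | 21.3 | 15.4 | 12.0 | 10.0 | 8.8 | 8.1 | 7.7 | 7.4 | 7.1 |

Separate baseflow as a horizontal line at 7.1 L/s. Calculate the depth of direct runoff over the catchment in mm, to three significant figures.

Direct runoff: 0.0, 6.1, 24.2, 14.2, 8.3, 4.9, 2.9, 1.7, 1.0, 0.6, 0.3, 0.0 L/s; ΣQ_DR = 64.20 L/s.
V = ΣQ_DR · Δt = 64.20 × 3600 s = 2.311 × 10^5 L.
Over A = 1.85 ha, depth = V / A = 12.5 mm.

d ≈ 12.5 mm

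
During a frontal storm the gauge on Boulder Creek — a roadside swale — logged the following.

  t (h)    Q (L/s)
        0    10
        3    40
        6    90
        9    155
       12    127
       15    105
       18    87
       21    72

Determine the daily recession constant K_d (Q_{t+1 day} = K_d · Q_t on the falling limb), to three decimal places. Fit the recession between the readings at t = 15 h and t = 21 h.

Between t = 15 h and t = 21 h the flow falls from 105 to 72 L/s over 2×3 h = 6 h.
Per-interval ratio K = (72/105)^(1/2) = 0.8281; K_d = K^(24/3) = 0.221.

K_d ≈ 0.221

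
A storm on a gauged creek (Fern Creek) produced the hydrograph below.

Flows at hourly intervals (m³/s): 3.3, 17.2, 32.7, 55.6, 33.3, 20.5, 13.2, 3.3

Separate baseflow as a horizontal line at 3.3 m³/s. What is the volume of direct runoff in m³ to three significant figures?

Direct-runoff ordinates (Q − Q_b): 0.0, 13.9, 29.4, 52.3, 30.0, 17.2, 9.9, 0.0 m³/s.
ΣQ_DR = 152.7 m³/s.
With Δt = 1 h = 3600 s, V = ΣQ_DR · Δt = 152.7 × 3600 = 5.50 × 10^5 m³.

V ≈ 5.50 × 10^5 m³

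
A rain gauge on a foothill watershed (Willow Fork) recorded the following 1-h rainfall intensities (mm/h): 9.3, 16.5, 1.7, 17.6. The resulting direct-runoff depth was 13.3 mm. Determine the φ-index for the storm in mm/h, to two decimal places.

φ ≈ 10.40 mm/h

Only the 2 blocks with intensity above φ contribute runoff: 16.5, 17.6 mm/h.
Σ(I−φ)·Δt = d  ⇒  (16.5+17.6 − 2φ)·1 = 13.3
φ = (34.10 − 13.3/1) / 2 = 10.40 mm/h.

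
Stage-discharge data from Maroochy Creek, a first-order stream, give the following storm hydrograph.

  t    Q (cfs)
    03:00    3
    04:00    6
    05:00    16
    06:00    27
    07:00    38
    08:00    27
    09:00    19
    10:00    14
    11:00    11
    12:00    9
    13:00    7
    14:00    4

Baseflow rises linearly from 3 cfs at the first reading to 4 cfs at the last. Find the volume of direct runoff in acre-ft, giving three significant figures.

Direct-runoff ordinates (Q − Q_b): 0.00, 2.91, 12.82, 23.73, 34.64, 23.55, 15.45, 10.36, 7.27, 5.18, 3.09, 0.00 cfs.
ΣQ_DR = 139.0 cfs.
With Δt = 1 h = 3600 s, V = ΣQ_DR · Δt = 139.0 × 3600 = 5.00 × 10^5 ft³ = 11.5 acre-ft.

V ≈ 11.5 acre-ft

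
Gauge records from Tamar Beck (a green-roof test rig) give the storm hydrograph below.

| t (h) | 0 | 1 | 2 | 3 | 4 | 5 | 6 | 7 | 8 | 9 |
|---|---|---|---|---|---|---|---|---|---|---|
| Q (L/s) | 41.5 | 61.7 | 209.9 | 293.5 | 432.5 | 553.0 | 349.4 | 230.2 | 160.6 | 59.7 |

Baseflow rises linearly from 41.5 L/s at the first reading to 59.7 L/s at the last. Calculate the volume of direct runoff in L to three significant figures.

V ≈ 6.79 × 10^6 L

Direct-runoff ordinates (Q − Q_b): 0.00, 18.18, 164.36, 245.93, 382.91, 501.39, 295.77, 174.54, 102.92, 0.00 L/s.
ΣQ_DR = 1886 L/s.
With Δt = 1 h = 3600 s, V = ΣQ_DR · Δt = 1886 × 3600 = 6.79 × 10^6 L.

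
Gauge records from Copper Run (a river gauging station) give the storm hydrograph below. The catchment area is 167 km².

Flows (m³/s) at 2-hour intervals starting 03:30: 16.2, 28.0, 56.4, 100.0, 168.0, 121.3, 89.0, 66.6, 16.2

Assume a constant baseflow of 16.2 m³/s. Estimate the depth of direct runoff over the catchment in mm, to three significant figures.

d ≈ 22.2 mm

Direct runoff: 0.0, 11.8, 40.2, 83.8, 151.8, 105.1, 72.8, 50.4, 0.0 m³/s; ΣQ_DR = 515.9 m³/s.
V = ΣQ_DR · Δt = 515.9 × 7200 s = 3.714 × 10^6 m³.
Over A = 167 km², depth = V / A = 22.2 mm.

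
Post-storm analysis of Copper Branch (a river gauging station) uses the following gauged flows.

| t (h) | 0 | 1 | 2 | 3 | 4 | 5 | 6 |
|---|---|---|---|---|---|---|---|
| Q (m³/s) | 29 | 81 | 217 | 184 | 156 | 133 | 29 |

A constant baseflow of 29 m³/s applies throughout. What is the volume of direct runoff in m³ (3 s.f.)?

Direct-runoff ordinates (Q − Q_b): 0.0, 52.0, 188.0, 155.0, 127.0, 104.0, 0.0 m³/s.
ΣQ_DR = 626.0 m³/s.
With Δt = 1 h = 3600 s, V = ΣQ_DR · Δt = 626.0 × 3600 = 2.25 × 10^6 m³.

V ≈ 2.25 × 10^6 m³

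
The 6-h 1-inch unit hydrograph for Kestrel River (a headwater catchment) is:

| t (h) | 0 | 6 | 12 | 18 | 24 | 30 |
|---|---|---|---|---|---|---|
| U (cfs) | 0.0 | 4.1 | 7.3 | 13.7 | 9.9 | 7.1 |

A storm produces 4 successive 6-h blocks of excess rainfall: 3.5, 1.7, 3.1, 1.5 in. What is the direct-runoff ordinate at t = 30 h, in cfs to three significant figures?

Q ≈ 95.1 cfs

By discrete convolution, Q_j = Σ (P_i / 1 in) · U_{j−i}.
At t = 30 h (j=5): Q = (3.5/1)·7.1 + (1.7/1)·9.9 + (3.1/1)·13.7 + (1.5/1)·7.3 = 95.1 cfs.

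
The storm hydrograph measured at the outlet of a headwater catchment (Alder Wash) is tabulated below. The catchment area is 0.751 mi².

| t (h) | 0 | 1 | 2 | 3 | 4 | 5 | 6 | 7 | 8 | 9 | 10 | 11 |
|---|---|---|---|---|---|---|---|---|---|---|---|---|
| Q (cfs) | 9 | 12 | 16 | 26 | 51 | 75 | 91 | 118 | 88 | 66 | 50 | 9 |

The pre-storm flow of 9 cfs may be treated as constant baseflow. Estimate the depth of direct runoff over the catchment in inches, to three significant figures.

Direct runoff: 0.0, 3.0, 7.0, 17.0, 42.0, 66.0, 82.0, 109.0, 79.0, 57.0, 41.0, 0.0 cfs; ΣQ_DR = 503.0 cfs.
V = ΣQ_DR · Δt = 503.0 × 3600 s = 1.811 × 10^6 ft³.
Over A = 0.751 mi², depth = V / A = 1.04 in.

d ≈ 1.04 in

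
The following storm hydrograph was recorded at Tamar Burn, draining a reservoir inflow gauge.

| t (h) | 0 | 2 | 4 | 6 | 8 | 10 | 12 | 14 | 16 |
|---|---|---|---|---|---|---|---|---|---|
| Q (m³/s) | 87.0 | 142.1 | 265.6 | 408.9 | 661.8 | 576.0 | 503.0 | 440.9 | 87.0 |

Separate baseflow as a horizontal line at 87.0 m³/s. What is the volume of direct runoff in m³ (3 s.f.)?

Direct-runoff ordinates (Q − Q_b): 0.0, 55.1, 178.6, 321.9, 574.8, 489.0, 416.0, 353.9, 0.0 m³/s.
ΣQ_DR = 2389 m³/s.
With Δt = 2 h = 7200 s, V = ΣQ_DR · Δt = 2389 × 7200 = 1.72 × 10^7 m³.

V ≈ 1.72 × 10^7 m³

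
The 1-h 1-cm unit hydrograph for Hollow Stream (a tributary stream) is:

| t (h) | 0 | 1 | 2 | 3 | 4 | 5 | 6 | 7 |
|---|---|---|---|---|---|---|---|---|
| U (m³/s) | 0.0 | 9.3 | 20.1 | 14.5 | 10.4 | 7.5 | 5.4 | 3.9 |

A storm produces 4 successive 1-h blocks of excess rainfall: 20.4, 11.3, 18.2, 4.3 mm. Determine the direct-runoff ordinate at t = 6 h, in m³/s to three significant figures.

Q ≈ 44.7 m³/s

By discrete convolution, Q_j = Σ (P_i / 10 mm) · U_{j−i}.
At t = 6 h (j=6): Q = (20.4/10)·5.4 + (11.3/10)·7.5 + (18.2/10)·10.4 + (4.3/10)·14.5 = 44.7 m³/s.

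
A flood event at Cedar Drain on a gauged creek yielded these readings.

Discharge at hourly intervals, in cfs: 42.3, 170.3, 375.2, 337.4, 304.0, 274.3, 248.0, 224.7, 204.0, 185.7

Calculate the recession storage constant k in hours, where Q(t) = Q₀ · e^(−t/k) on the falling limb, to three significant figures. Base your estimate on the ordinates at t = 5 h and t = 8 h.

k ≈ 10.1 h

On the falling limb, Q drops from 274.3 to 204.0 cfs between t = 5 h and t = 8 h (Δt = 3 h).
k = −Δt / ln(Q₂/Q₁) = −3 / ln(204.0/274.3) = 10.1 h.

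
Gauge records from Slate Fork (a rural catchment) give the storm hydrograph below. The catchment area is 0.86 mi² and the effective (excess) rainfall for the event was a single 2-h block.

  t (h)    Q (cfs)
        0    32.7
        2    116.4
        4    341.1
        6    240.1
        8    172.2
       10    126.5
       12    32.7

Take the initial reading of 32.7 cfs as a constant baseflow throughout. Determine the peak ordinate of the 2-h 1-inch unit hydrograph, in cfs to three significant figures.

U_p ≈ 103 cfs

Direct runoff: 0.0, 83.7, 308.4, 207.4, 139.5, 93.8, 0.0 cfs; ΣQ_DR = 832.8 cfs, peak = 308.4 cfs.
Runoff depth d = ΣQ_DR·Δt / A = 832.8 × 7200 / (0.86 mi²) = 3.001 in.
The 1-inch UH is the DRH scaled by (1 in)/d, so U_p = 308.4 × 1/3.001 = 103 cfs.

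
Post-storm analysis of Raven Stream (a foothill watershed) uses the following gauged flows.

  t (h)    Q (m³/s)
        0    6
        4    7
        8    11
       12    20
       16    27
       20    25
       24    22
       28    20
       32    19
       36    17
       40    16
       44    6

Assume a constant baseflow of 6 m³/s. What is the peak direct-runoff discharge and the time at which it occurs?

Subtracting baseflow gives direct-runoff ordinates: 0.0, 1.0, 5.0, 14.0, 21.0, 19.0, 16.0, 14.0, 13.0, 11.0, 10.0, 0.0 m³/s.
The maximum is 21.0 m³/s, occurring at the reading for t = 16 h.

Q_p = 21.0 m³/s at t = 16 h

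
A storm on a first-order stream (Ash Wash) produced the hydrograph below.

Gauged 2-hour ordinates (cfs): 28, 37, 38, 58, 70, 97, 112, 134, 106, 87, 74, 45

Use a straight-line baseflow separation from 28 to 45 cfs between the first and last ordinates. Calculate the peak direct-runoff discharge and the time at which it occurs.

Subtracting baseflow gives direct-runoff ordinates: 0.00, 7.45, 6.91, 25.36, 35.82, 61.27, 74.73, 95.18, 65.64, 45.09, 30.55, 0.00 cfs.
The maximum is 95.18 cfs, occurring at the reading for t = 14 h.

Q_p = 95.18 cfs at t = 14 h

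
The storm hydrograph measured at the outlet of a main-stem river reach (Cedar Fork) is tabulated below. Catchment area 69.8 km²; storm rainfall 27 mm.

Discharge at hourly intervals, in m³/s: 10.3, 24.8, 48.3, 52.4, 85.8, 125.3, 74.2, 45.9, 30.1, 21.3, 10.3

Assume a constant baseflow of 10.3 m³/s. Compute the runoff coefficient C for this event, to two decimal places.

C ≈ 0.79

ΣQ_DR = 415.4 m³/s; V = ΣQ_DR·Δt = 1.495 × 10^6 m³.
Runoff depth d = V / A = 21.42 mm.
C = d / P = 21.42 / 27 = 0.79.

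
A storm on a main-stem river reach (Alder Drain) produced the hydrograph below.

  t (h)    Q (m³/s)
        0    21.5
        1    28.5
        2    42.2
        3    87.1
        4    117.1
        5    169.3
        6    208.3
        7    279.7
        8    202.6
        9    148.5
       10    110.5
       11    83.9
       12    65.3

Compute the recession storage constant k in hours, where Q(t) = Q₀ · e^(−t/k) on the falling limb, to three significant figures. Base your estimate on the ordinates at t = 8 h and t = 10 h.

k ≈ 3.30 h

On the falling limb, Q drops from 202.6 to 110.5 m³/s between t = 8 h and t = 10 h (Δt = 2 h).
k = −Δt / ln(Q₂/Q₁) = −2 / ln(110.5/202.6) = 3.30 h.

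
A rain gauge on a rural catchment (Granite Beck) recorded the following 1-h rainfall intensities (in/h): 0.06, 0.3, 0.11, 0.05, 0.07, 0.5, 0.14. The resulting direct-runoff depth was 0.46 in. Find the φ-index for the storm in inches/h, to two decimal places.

Only the 2 blocks with intensity above φ contribute runoff: 0.3, 0.5 in/h.
Σ(I−φ)·Δt = d  ⇒  (0.3+0.5 − 2φ)·1 = 0.46
φ = (0.8000 − 0.46/1) / 2 = 0.17 in/h.

φ ≈ 0.17 in/h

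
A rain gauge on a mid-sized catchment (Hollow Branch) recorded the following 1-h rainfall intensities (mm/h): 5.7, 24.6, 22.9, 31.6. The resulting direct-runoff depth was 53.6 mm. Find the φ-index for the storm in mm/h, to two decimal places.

φ ≈ 8.50 mm/h

Only the 3 blocks with intensity above φ contribute runoff: 24.6, 22.9, 31.6 mm/h.
Σ(I−φ)·Δt = d  ⇒  (24.6+22.9+31.6 − 3φ)·1 = 53.6
φ = (79.10 − 53.6/1) / 3 = 8.50 mm/h.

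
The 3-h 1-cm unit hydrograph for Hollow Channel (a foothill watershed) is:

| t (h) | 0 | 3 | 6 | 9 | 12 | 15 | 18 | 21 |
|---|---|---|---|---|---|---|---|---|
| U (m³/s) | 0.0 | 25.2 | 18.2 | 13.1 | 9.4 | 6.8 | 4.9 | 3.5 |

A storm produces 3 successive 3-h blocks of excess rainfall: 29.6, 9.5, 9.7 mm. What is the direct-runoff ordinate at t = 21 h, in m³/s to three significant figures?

Q ≈ 21.6 m³/s

By discrete convolution, Q_j = Σ (P_i / 10 mm) · U_{j−i}.
At t = 21 h (j=7): Q = (29.6/10)·3.5 + (9.5/10)·4.9 + (9.7/10)·6.8 = 21.6 m³/s.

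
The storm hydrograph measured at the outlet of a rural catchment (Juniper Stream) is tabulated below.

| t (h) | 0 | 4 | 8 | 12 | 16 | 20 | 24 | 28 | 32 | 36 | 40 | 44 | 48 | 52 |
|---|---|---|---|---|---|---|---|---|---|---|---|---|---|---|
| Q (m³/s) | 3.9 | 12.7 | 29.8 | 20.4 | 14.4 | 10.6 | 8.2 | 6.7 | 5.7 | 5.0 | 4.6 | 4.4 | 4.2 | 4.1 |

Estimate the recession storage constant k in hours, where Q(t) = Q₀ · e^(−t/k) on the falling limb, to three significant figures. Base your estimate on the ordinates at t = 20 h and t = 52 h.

On the falling limb, Q drops from 10.6 to 4.1 m³/s between t = 20 h and t = 52 h (Δt = 32 h).
k = −Δt / ln(Q₂/Q₁) = −32 / ln(4.1/10.6) = 33.7 h.

k ≈ 33.7 h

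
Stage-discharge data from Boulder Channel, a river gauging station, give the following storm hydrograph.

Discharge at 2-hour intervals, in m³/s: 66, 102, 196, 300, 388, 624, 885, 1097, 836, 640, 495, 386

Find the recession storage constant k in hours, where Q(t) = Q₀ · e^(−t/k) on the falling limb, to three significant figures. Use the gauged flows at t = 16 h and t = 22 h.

On the falling limb, Q drops from 836 to 386 m³/s between t = 16 h and t = 22 h (Δt = 6 h).
k = −Δt / ln(Q₂/Q₁) = −6 / ln(386/836) = 7.76 h.

k ≈ 7.76 h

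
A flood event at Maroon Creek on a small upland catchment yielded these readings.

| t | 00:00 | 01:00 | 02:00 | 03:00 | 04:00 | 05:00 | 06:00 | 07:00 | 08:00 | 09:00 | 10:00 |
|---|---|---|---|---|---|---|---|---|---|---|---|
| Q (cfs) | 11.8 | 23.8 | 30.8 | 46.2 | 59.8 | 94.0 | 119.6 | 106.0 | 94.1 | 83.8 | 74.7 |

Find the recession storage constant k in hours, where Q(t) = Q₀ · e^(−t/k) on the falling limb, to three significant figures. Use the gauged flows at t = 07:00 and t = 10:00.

k ≈ 8.57 h

On the falling limb, Q drops from 106.0 to 74.7 cfs between t = 07:00 and t = 10:00 (Δt = 3 h).
k = −Δt / ln(Q₂/Q₁) = −3 / ln(74.7/106.0) = 8.57 h.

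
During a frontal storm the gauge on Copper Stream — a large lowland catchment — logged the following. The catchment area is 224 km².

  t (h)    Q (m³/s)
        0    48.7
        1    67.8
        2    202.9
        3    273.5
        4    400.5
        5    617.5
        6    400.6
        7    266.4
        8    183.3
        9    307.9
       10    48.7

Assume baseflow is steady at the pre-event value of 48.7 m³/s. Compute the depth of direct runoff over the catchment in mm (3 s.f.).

Direct runoff: 0.0, 19.1, 154.2, 224.8, 351.8, 568.8, 351.9, 217.7, 134.6, 259.2, 0.0 m³/s; ΣQ_DR = 2282 m³/s.
V = ΣQ_DR · Δt = 2282 × 3600 s = 8.216 × 10^6 m³.
Over A = 224 km², depth = V / A = 36.7 mm.

d ≈ 36.7 mm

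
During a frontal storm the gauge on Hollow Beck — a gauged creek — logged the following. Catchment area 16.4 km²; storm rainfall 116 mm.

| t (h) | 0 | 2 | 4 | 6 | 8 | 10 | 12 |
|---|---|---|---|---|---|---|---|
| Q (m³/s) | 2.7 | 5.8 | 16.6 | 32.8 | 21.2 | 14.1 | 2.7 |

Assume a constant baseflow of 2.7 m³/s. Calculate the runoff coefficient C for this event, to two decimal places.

ΣQ_DR = 77.00 m³/s; V = ΣQ_DR·Δt = 5.544 × 10^5 m³.
Runoff depth d = V / A = 33.80 mm.
C = d / P = 33.80 / 116 = 0.29.

C ≈ 0.29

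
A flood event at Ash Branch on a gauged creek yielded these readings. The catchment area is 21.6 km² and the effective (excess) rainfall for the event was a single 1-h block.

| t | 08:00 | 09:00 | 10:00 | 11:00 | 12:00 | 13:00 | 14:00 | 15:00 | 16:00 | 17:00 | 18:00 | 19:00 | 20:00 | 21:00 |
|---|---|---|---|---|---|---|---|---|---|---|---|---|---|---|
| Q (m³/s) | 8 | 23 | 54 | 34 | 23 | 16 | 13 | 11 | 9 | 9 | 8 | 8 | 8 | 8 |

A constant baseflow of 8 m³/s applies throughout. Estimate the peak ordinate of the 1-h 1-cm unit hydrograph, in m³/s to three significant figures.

U_p ≈ 23.0 m³/s

Direct runoff: 0.0, 15.0, 46.0, 26.0, 15.0, 8.0, 5.0, 3.0, 1.0, 1.0, 0.0, 0.0, 0.0, 0.0 m³/s; ΣQ_DR = 120.0 m³/s, peak = 46.0 m³/s.
Runoff depth d = ΣQ_DR·Δt / A = 120.0 × 3600 / (21.6 km²) = 20.00 mm.
The 1-cm UH is the DRH scaled by (10 mm)/d, so U_p = 46.0 × 10/20.00 = 23.0 m³/s.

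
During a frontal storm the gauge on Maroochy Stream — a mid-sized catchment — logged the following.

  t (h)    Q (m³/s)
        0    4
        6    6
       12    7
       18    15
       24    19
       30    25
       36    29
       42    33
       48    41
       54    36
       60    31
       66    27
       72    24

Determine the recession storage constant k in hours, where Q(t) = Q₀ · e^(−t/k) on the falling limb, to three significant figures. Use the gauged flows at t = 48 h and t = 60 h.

On the falling limb, Q drops from 41 to 31 m³/s between t = 48 h and t = 60 h (Δt = 12 h).
k = −Δt / ln(Q₂/Q₁) = −12 / ln(31/41) = 42.9 h.

k ≈ 42.9 h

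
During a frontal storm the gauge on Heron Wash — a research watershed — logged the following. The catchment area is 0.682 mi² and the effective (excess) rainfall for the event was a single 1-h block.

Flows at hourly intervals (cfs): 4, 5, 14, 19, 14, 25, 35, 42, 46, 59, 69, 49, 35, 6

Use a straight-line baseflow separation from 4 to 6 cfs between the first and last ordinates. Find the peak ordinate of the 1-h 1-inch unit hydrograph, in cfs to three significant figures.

U_p ≈ 79.3 cfs

Direct runoff: 0.00, 0.85, 9.69, 14.54, 9.38, 20.23, 30.08, 36.92, 40.77, 53.62, 63.46, 43.31, 29.15, 0.00 cfs; ΣQ_DR = 352.0 cfs, peak = 63.46 cfs.
Runoff depth d = ΣQ_DR·Δt / A = 352.0 × 3600 / (0.682 mi²) = 0.7998 in.
The 1-inch UH is the DRH scaled by (1 in)/d, so U_p = 63.46 × 1/0.7998 = 79.3 cfs.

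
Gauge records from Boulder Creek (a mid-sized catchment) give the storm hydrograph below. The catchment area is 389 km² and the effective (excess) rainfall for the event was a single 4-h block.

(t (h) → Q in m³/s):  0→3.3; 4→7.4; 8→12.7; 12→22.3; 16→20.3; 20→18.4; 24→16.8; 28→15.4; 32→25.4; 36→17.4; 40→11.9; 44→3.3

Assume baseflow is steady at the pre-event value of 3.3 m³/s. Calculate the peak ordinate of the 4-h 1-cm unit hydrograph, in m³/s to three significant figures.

U_p ≈ 44.2 m³/s

Direct runoff: 0.0, 4.1, 9.4, 19.0, 17.0, 15.1, 13.5, 12.1, 22.1, 14.1, 8.6, 0.0 m³/s; ΣQ_DR = 135.0 m³/s, peak = 22.1 m³/s.
Runoff depth d = ΣQ_DR·Δt / A = 135.0 × 14400 / (389 km²) = 4.997 mm.
The 1-cm UH is the DRH scaled by (10 mm)/d, so U_p = 22.1 × 10/4.997 = 44.2 m³/s.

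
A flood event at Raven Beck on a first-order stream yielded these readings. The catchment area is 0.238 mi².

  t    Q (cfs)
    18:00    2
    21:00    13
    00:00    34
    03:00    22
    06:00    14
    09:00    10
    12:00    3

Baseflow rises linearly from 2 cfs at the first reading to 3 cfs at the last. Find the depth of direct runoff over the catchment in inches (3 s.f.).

d ≈ 1.57 in

Direct runoff: 0.00, 10.83, 31.67, 19.50, 11.33, 7.17, 0.00 cfs; ΣQ_DR = 80.50 cfs.
V = ΣQ_DR · Δt = 80.50 × 10800 s = 8.694 × 10^5 ft³.
Over A = 0.238 mi², depth = V / A = 1.57 in.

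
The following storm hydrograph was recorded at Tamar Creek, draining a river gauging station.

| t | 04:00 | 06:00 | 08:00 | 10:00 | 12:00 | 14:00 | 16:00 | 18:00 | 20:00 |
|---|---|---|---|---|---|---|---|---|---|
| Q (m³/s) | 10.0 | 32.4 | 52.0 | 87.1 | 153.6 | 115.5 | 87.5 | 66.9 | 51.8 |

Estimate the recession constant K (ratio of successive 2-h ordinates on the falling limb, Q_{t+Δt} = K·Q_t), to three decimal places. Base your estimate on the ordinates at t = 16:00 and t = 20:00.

K ≈ 0.769

Using the recession-limb readings at t = 16:00 and t = 20:00: Q falls from 87.5 to 51.8 m³/s over 2 intervals.
K = (Q₂/Q₁)^(1/2) = (51.8/87.5)^(1/2) = 0.769.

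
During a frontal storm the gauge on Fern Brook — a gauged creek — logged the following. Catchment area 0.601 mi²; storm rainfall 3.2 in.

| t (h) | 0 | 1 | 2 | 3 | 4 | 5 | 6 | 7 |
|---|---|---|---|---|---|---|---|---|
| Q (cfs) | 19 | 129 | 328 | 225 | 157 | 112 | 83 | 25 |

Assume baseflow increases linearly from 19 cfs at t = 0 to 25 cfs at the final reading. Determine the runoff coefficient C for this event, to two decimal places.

ΣQ_DR = 902.0 cfs; V = ΣQ_DR·Δt = 3.247 × 10^6 ft³.
Runoff depth d = V / A = 2.326 in.
C = d / P = 2.326 / 3.2 = 0.73.

C ≈ 0.73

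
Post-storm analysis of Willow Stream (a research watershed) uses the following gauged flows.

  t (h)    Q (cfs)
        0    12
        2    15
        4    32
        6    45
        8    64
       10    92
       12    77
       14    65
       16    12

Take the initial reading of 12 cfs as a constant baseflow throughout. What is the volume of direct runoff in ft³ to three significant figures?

V ≈ 2.20 × 10^6 ft³

Direct-runoff ordinates (Q − Q_b): 0.0, 3.0, 20.0, 33.0, 52.0, 80.0, 65.0, 53.0, 0.0 cfs.
ΣQ_DR = 306.0 cfs.
With Δt = 2 h = 7200 s, V = ΣQ_DR · Δt = 306.0 × 7200 = 2.20 × 10^6 ft³.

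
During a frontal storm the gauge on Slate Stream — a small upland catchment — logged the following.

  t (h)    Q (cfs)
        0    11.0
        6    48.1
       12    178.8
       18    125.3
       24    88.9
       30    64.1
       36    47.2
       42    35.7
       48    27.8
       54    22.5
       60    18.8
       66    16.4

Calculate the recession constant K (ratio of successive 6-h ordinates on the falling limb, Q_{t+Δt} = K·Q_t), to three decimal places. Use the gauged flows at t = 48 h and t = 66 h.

K ≈ 0.839

Using the recession-limb readings at t = 48 h and t = 66 h: Q falls from 27.8 to 16.4 cfs over 3 intervals.
K = (Q₂/Q₁)^(1/3) = (16.4/27.8)^(1/3) = 0.839.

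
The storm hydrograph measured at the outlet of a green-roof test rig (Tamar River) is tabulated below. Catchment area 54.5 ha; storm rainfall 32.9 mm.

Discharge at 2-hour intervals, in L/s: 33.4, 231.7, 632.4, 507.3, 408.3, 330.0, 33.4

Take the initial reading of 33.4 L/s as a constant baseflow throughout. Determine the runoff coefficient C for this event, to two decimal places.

C ≈ 0.78

ΣQ_DR = 1943 L/s; V = ΣQ_DR·Δt = 1.399 × 10^7 L.
Runoff depth d = V / A = 25.67 mm.
C = d / P = 25.67 / 32.9 = 0.78.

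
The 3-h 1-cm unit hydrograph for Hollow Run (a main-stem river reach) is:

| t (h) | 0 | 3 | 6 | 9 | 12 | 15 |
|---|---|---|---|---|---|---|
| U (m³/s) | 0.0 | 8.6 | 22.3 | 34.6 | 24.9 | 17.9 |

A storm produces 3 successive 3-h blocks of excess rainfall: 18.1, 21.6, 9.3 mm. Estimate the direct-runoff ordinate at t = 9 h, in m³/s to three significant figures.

Q ≈ 119 m³/s

By discrete convolution, Q_j = Σ (P_i / 10 mm) · U_{j−i}.
At t = 9 h (j=3): Q = (18.1/10)·34.6 + (21.6/10)·22.3 + (9.3/10)·8.6 = 119 m³/s.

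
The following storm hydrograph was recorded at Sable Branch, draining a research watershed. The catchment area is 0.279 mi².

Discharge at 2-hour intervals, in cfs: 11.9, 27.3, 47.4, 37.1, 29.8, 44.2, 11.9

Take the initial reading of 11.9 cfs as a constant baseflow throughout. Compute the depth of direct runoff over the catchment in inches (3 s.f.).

Direct runoff: 0.0, 15.4, 35.5, 25.2, 17.9, 32.3, 0.0 cfs; ΣQ_DR = 126.3 cfs.
V = ΣQ_DR · Δt = 126.3 × 7200 s = 9.094 × 10^5 ft³.
Over A = 0.279 mi², depth = V / A = 1.40 in.

d ≈ 1.40 in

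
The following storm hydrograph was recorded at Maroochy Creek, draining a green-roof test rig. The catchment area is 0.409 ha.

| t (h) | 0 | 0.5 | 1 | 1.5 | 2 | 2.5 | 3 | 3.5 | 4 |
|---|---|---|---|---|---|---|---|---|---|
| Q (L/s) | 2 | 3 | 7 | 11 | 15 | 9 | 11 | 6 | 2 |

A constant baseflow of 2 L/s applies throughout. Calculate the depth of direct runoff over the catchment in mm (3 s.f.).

d ≈ 21.1 mm

Direct runoff: 0.0, 1.0, 5.0, 9.0, 13.0, 7.0, 9.0, 4.0, 0.0 L/s; ΣQ_DR = 48.00 L/s.
V = ΣQ_DR · Δt = 48.00 × 1800 s = 86400 L.
Over A = 0.409 ha, depth = V / A = 21.1 mm.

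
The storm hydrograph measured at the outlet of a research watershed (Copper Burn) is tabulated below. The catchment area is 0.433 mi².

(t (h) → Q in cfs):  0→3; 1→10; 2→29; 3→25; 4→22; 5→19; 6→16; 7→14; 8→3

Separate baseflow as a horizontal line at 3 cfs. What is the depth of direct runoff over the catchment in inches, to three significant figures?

d ≈ 0.408 in

Direct runoff: 0.0, 7.0, 26.0, 22.0, 19.0, 16.0, 13.0, 11.0, 0.0 cfs; ΣQ_DR = 114.0 cfs.
V = ΣQ_DR · Δt = 114.0 × 3600 s = 4.104 × 10^5 ft³.
Over A = 0.433 mi², depth = V / A = 0.408 in.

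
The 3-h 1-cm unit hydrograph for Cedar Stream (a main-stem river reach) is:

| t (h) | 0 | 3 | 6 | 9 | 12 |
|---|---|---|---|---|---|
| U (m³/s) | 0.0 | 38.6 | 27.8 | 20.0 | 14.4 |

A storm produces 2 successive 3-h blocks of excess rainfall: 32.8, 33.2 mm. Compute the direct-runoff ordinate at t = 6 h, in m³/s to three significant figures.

Q ≈ 219 m³/s

By discrete convolution, Q_j = Σ (P_i / 10 mm) · U_{j−i}.
At t = 6 h (j=2): Q = (32.8/10)·27.8 + (33.2/10)·38.6 = 219 m³/s.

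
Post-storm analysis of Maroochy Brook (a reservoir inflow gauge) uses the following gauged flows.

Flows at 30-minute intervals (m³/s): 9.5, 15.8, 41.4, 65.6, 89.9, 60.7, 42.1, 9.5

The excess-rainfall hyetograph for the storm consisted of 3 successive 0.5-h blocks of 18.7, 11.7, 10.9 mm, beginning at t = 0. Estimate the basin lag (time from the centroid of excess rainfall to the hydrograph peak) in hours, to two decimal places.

Centroid of excess rainfall: t_c = Σ P_i·t̄_i / ΣP_i = 0.6556 h (block centres at 0.25, 0.75, 1.25 h).
Hydrograph peak occurs at t = 2 h, so basin lag t_L = 2 − 0.6556 = 1.34 h.

t_L ≈ 1.34 h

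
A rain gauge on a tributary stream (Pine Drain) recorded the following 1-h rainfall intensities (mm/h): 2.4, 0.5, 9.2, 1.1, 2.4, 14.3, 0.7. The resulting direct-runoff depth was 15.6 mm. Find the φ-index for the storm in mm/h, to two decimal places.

φ ≈ 3.95 mm/h

Only the 2 blocks with intensity above φ contribute runoff: 9.2, 14.3 mm/h.
Σ(I−φ)·Δt = d  ⇒  (9.2+14.3 − 2φ)·1 = 15.6
φ = (23.50 − 15.6/1) / 2 = 3.95 mm/h.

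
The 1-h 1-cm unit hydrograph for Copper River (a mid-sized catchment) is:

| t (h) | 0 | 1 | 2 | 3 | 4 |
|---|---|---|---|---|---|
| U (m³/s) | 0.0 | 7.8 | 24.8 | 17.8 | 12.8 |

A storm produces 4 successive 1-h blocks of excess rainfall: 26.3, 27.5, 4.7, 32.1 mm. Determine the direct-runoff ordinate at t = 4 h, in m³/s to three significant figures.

Q ≈ 119 m³/s

By discrete convolution, Q_j = Σ (P_i / 10 mm) · U_{j−i}.
At t = 4 h (j=4): Q = (26.3/10)·12.8 + (27.5/10)·17.8 + (4.7/10)·24.8 + (32.1/10)·7.8 = 119 m³/s.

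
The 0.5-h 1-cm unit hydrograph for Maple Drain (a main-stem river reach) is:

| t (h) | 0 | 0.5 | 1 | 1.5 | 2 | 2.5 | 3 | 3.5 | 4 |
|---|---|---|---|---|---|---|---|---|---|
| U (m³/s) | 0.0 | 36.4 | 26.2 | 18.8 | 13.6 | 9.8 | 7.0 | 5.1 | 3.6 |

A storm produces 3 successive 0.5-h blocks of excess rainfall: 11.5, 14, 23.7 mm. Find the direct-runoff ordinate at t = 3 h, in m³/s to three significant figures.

Q ≈ 54.0 m³/s

By discrete convolution, Q_j = Σ (P_i / 10 mm) · U_{j−i}.
At t = 3 h (j=6): Q = (11.5/10)·7.0 + (14/10)·9.8 + (23.7/10)·13.6 = 54.0 m³/s.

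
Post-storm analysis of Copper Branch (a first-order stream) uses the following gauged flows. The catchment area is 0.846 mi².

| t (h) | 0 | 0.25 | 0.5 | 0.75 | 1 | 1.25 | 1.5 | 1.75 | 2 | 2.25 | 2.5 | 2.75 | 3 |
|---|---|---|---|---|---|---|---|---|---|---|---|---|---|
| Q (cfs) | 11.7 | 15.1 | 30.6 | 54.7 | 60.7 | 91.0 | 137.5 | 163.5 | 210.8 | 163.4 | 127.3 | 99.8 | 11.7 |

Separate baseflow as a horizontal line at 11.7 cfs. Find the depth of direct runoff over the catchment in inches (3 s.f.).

Direct runoff: 0.0, 3.4, 18.9, 43.0, 49.0, 79.3, 125.8, 151.8, 199.1, 151.7, 115.6, 88.1, 0.0 cfs; ΣQ_DR = 1026 cfs.
V = ΣQ_DR · Δt = 1026 × 900 s = 9.231 × 10^5 ft³.
Over A = 0.846 mi², depth = V / A = 0.470 in.

d ≈ 0.470 in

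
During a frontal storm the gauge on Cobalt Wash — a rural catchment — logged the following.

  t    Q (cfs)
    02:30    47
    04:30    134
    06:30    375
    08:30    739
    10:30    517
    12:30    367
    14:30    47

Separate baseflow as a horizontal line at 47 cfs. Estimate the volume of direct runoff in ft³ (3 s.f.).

Direct-runoff ordinates (Q − Q_b): 0.0, 87.0, 328.0, 692.0, 470.0, 320.0, 0.0 cfs.
ΣQ_DR = 1897 cfs.
With Δt = 2 h = 7200 s, V = ΣQ_DR · Δt = 1897 × 7200 = 1.37 × 10^7 ft³.

V ≈ 1.37 × 10^7 ft³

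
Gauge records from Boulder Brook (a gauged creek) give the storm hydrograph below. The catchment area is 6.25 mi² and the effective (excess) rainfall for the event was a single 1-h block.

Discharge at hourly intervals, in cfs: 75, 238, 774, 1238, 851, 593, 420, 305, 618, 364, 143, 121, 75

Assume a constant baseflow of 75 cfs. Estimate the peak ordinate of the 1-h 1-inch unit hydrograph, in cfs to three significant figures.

Direct runoff: 0.0, 163.0, 699.0, 1163.0, 776.0, 518.0, 345.0, 230.0, 543.0, 289.0, 68.0, 46.0, 0.0 cfs; ΣQ_DR = 4840 cfs, peak = 1163.0 cfs.
Runoff depth d = ΣQ_DR·Δt / A = 4840 × 3600 / (6.25 mi²) = 1.200 in.
The 1-inch UH is the DRH scaled by (1 in)/d, so U_p = 1163.0 × 1/1.200 = 969 cfs.

U_p ≈ 969 cfs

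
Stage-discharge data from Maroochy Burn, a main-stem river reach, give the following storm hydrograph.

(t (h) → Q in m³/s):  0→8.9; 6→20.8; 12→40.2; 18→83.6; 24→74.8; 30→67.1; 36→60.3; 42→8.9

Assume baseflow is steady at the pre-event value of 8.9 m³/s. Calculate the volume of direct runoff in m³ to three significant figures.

V ≈ 6.34 × 10^6 m³

Direct-runoff ordinates (Q − Q_b): 0.0, 11.9, 31.3, 74.7, 65.9, 58.2, 51.4, 0.0 m³/s.
ΣQ_DR = 293.4 m³/s.
With Δt = 6 h = 21600 s, V = ΣQ_DR · Δt = 293.4 × 21600 = 6.34 × 10^6 m³.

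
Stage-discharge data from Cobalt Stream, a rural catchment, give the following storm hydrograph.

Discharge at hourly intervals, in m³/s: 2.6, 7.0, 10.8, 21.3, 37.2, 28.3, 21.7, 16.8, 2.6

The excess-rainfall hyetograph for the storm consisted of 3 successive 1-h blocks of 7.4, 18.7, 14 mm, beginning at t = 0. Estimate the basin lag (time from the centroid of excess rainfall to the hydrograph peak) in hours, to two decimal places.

t_L ≈ 2.34 h

Centroid of excess rainfall: t_c = Σ P_i·t̄_i / ΣP_i = 1.6646 h (block centres at 0.5, 1.5, 2.5 h).
Hydrograph peak occurs at t = 4 h, so basin lag t_L = 4 − 1.6646 = 2.34 h.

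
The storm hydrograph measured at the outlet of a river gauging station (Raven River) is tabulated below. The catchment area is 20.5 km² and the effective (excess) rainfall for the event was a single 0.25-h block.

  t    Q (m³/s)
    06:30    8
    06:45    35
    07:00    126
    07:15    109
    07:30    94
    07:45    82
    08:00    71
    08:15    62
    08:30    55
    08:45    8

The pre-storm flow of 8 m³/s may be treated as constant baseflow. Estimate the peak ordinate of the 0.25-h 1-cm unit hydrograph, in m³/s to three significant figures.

U_p ≈ 47.2 m³/s

Direct runoff: 0.0, 27.0, 118.0, 101.0, 86.0, 74.0, 63.0, 54.0, 47.0, 0.0 m³/s; ΣQ_DR = 570.0 m³/s, peak = 118.0 m³/s.
Runoff depth d = ΣQ_DR·Δt / A = 570.0 × 900 / (20.5 km²) = 25.02 mm.
The 1-cm UH is the DRH scaled by (10 mm)/d, so U_p = 118.0 × 10/25.02 = 47.2 m³/s.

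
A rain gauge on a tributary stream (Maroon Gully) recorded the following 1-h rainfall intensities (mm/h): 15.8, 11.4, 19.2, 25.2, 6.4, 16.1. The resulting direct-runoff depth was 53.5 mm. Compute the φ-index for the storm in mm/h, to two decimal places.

Only the 5 blocks with intensity above φ contribute runoff: 15.8, 11.4, 19.2, 25.2, 16.1 mm/h.
Σ(I−φ)·Δt = d  ⇒  (15.8+11.4+19.2+25.2+16.1 − 5φ)·1 = 53.5
φ = (87.70 − 53.5/1) / 5 = 6.84 mm/h.

φ ≈ 6.84 mm/h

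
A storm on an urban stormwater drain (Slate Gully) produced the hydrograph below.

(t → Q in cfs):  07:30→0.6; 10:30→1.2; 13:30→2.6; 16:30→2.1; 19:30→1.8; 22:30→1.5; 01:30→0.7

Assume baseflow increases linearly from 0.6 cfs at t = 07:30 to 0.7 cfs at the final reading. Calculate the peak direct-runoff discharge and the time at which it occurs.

Q_p = 1.97 cfs at t = 13:30

Subtracting baseflow gives direct-runoff ordinates: 0.00, 0.58, 1.97, 1.45, 1.13, 0.82, 0.00 cfs.
The maximum is 1.97 cfs, occurring at the reading for t = 13:30.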